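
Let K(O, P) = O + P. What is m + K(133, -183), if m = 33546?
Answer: 33496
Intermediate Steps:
m + K(133, -183) = 33546 + (133 - 183) = 33546 - 50 = 33496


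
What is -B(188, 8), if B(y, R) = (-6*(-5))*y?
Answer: -5640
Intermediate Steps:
B(y, R) = 30*y
-B(188, 8) = -30*188 = -1*5640 = -5640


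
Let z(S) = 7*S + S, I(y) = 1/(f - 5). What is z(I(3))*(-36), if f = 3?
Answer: 144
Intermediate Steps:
I(y) = -½ (I(y) = 1/(3 - 5) = 1/(-2) = -½)
z(S) = 8*S
z(I(3))*(-36) = (8*(-½))*(-36) = -4*(-36) = 144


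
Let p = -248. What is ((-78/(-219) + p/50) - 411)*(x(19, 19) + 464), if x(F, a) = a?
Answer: -366344391/1825 ≈ -2.0074e+5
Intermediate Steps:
((-78/(-219) + p/50) - 411)*(x(19, 19) + 464) = ((-78/(-219) - 248/50) - 411)*(19 + 464) = ((-78*(-1/219) - 248*1/50) - 411)*483 = ((26/73 - 124/25) - 411)*483 = (-8402/1825 - 411)*483 = -758477/1825*483 = -366344391/1825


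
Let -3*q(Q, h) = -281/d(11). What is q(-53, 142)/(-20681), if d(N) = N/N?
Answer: -281/62043 ≈ -0.0045291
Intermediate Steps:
d(N) = 1
q(Q, h) = 281/3 (q(Q, h) = -(-281)/(3*1) = -(-281)/3 = -⅓*(-281) = 281/3)
q(-53, 142)/(-20681) = (281/3)/(-20681) = (281/3)*(-1/20681) = -281/62043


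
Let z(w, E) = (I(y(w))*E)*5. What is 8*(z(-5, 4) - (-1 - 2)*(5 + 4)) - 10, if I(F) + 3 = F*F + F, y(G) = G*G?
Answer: 103726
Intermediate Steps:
y(G) = G²
I(F) = -3 + F + F² (I(F) = -3 + (F*F + F) = -3 + (F² + F) = -3 + (F + F²) = -3 + F + F²)
z(w, E) = 5*E*(-3 + w² + w⁴) (z(w, E) = ((-3 + w² + (w²)²)*E)*5 = ((-3 + w² + w⁴)*E)*5 = (E*(-3 + w² + w⁴))*5 = 5*E*(-3 + w² + w⁴))
8*(z(-5, 4) - (-1 - 2)*(5 + 4)) - 10 = 8*(5*4*(-3 + (-5)² + (-5)⁴) - (-1 - 2)*(5 + 4)) - 10 = 8*(5*4*(-3 + 25 + 625) - (-3)*9) - 10 = 8*(5*4*647 - 1*(-27)) - 10 = 8*(12940 + 27) - 10 = 8*12967 - 10 = 103736 - 10 = 103726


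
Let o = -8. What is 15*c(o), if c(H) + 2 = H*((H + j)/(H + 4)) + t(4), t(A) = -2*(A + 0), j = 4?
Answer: -270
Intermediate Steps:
t(A) = -2*A
c(H) = -10 + H (c(H) = -2 + (H*((H + 4)/(H + 4)) - 2*4) = -2 + (H*((4 + H)/(4 + H)) - 8) = -2 + (H*1 - 8) = -2 + (H - 8) = -2 + (-8 + H) = -10 + H)
15*c(o) = 15*(-10 - 8) = 15*(-18) = -270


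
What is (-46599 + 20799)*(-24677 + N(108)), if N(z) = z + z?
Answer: 631093800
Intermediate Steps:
N(z) = 2*z
(-46599 + 20799)*(-24677 + N(108)) = (-46599 + 20799)*(-24677 + 2*108) = -25800*(-24677 + 216) = -25800*(-24461) = 631093800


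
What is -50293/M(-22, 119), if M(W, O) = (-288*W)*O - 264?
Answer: -50293/753720 ≈ -0.066726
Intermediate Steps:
M(W, O) = -264 - 288*O*W (M(W, O) = -288*O*W - 264 = -264 - 288*O*W)
-50293/M(-22, 119) = -50293/(-264 - 288*119*(-22)) = -50293/(-264 + 753984) = -50293/753720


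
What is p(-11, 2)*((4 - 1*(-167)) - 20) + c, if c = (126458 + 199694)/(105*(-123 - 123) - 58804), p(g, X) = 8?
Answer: 50955860/42317 ≈ 1204.1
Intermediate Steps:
c = -163076/42317 (c = 326152/(105*(-246) - 58804) = 326152/(-25830 - 58804) = 326152/(-84634) = 326152*(-1/84634) = -163076/42317 ≈ -3.8537)
p(-11, 2)*((4 - 1*(-167)) - 20) + c = 8*((4 - 1*(-167)) - 20) - 163076/42317 = 8*((4 + 167) - 20) - 163076/42317 = 8*(171 - 20) - 163076/42317 = 8*151 - 163076/42317 = 1208 - 163076/42317 = 50955860/42317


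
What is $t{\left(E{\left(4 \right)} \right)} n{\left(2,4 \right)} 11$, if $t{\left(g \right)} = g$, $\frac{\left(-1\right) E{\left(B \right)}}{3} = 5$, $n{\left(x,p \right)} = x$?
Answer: $-330$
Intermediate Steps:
$E{\left(B \right)} = -15$ ($E{\left(B \right)} = \left(-3\right) 5 = -15$)
$t{\left(E{\left(4 \right)} \right)} n{\left(2,4 \right)} 11 = \left(-15\right) 2 \cdot 11 = \left(-30\right) 11 = -330$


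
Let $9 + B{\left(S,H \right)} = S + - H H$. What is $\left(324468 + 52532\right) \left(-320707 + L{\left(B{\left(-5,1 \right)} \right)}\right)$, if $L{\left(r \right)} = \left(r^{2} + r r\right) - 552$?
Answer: $-120944993000$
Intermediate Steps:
$B{\left(S,H \right)} = -9 + S - H^{2}$ ($B{\left(S,H \right)} = -9 + \left(S + - H H\right) = -9 - \left(H^{2} - S\right) = -9 + S - H^{2}$)
$L{\left(r \right)} = -552 + 2 r^{2}$ ($L{\left(r \right)} = \left(r^{2} + r^{2}\right) - 552 = 2 r^{2} - 552 = -552 + 2 r^{2}$)
$\left(324468 + 52532\right) \left(-320707 + L{\left(B{\left(-5,1 \right)} \right)}\right) = \left(324468 + 52532\right) \left(-320707 - \left(552 - 2 \left(-9 - 5 - 1^{2}\right)^{2}\right)\right) = 377000 \left(-320707 - \left(552 - 2 \left(-9 - 5 - 1\right)^{2}\right)\right) = 377000 \left(-320707 - \left(552 - 2 \left(-15\right)^{2}\right)\right) = 377000 \left(-320707 + \left(-552 + 2 \cdot 225\right)\right) = 377000 \left(-320707 + \left(-552 + 450\right)\right) = 377000 \left(-320707 - 102\right) = 377000 \left(-320809\right) = -120944993000$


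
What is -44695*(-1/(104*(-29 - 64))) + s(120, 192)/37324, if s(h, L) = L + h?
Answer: -433189/93912 ≈ -4.6127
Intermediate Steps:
-44695*(-1/(104*(-29 - 64))) + s(120, 192)/37324 = -44695*(-1/(104*(-29 - 64))) + (192 + 120)/37324 = -44695/((-104*(-93))) + 312*(1/37324) = -44695/9672 + 78/9331 = -433189/93912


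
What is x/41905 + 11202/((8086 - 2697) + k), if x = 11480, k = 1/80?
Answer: 2833523592/1204408367 ≈ 2.3526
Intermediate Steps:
k = 1/80 ≈ 0.012500
x/41905 + 11202/((8086 - 2697) + k) = 11480/41905 + 11202/((8086 - 2697) + 1/80) = 11480*(1/41905) + 11202/(5389 + 1/80) = 2296/8381 + 11202/(431121/80) = 2296/8381 + 11202*(80/431121) = 2296/8381 + 298720/143707 = 2833523592/1204408367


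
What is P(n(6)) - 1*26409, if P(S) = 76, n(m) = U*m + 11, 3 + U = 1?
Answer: -26333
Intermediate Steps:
U = -2 (U = -3 + 1 = -2)
n(m) = 11 - 2*m (n(m) = -2*m + 11 = 11 - 2*m)
P(n(6)) - 1*26409 = 76 - 1*26409 = 76 - 26409 = -26333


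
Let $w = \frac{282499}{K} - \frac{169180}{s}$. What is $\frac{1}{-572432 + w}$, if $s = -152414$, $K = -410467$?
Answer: $- \frac{31280458669}{17905922323810771} \approx -1.7469 \cdot 10^{-6}$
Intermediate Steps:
$w = \frac{13193002237}{31280458669}$ ($w = \frac{282499}{-410467} - \frac{169180}{-152414} = 282499 \left(- \frac{1}{410467}\right) - - \frac{84590}{76207} = - \frac{282499}{410467} + \frac{84590}{76207} = \frac{13193002237}{31280458669} \approx 0.42176$)
$\frac{1}{-572432 + w} = \frac{1}{-572432 + \frac{13193002237}{31280458669}} = \frac{1}{- \frac{17905922323810771}{31280458669}} = - \frac{31280458669}{17905922323810771}$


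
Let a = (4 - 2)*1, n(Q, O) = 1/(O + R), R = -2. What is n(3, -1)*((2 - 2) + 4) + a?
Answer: 2/3 ≈ 0.66667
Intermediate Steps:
n(Q, O) = 1/(-2 + O) (n(Q, O) = 1/(O - 2) = 1/(-2 + O))
a = 2 (a = 2*1 = 2)
n(3, -1)*((2 - 2) + 4) + a = ((2 - 2) + 4)/(-2 - 1) + 2 = (0 + 4)/(-3) + 2 = -1/3*4 + 2 = -4/3 + 2 = 2/3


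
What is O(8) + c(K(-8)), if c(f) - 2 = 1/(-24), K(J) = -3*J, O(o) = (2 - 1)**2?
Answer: 71/24 ≈ 2.9583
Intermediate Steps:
O(o) = 1 (O(o) = 1**2 = 1)
c(f) = 47/24 (c(f) = 2 + 1/(-24) = 2 - 1/24 = 47/24)
O(8) + c(K(-8)) = 1 + 47/24 = 71/24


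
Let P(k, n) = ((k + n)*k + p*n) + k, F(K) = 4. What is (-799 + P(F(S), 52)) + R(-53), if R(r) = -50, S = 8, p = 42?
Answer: 1563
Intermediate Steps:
P(k, n) = k + 42*n + k*(k + n) (P(k, n) = ((k + n)*k + 42*n) + k = (k*(k + n) + 42*n) + k = (42*n + k*(k + n)) + k = k + 42*n + k*(k + n))
(-799 + P(F(S), 52)) + R(-53) = (-799 + (4 + 4**2 + 42*52 + 4*52)) - 50 = (-799 + (4 + 16 + 2184 + 208)) - 50 = (-799 + 2412) - 50 = 1613 - 50 = 1563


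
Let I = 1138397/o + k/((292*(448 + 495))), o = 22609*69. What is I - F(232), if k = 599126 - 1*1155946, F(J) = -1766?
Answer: 8239671643084/4669142853 ≈ 1764.7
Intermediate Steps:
o = 1560021
k = -556820 (k = 599126 - 1155946 = -556820)
I = -6034635314/4669142853 (I = 1138397/1560021 - 556820*1/(292*(448 + 495)) = 1138397*(1/1560021) - 556820/(292*943) = 1138397/1560021 - 556820/275356 = 1138397/1560021 - 556820*1/275356 = 1138397/1560021 - 139205/68839 = -6034635314/4669142853 ≈ -1.2924)
I - F(232) = -6034635314/4669142853 - 1*(-1766) = -6034635314/4669142853 + 1766 = 8239671643084/4669142853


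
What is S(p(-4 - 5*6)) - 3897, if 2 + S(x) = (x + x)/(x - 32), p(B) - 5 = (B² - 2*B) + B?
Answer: -4532147/1163 ≈ -3896.9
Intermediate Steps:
p(B) = 5 + B² - B (p(B) = 5 + ((B² - 2*B) + B) = 5 + (B² - B) = 5 + B² - B)
S(x) = -2 + 2*x/(-32 + x) (S(x) = -2 + (x + x)/(x - 32) = -2 + (2*x)/(-32 + x) = -2 + 2*x/(-32 + x))
S(p(-4 - 5*6)) - 3897 = 64/(-32 + (5 + (-4 - 5*6)² - (-4 - 5*6))) - 3897 = 64/(-32 + (5 + (-4 - 30)² - (-4 - 30))) - 3897 = 64/(-32 + (5 + (-34)² - 1*(-34))) - 3897 = 64/(-32 + (5 + 1156 + 34)) - 3897 = 64/(-32 + 1195) - 3897 = 64/1163 - 3897 = -4532147/1163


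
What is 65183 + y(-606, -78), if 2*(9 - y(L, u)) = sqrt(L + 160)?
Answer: 65192 - I*sqrt(446)/2 ≈ 65192.0 - 10.559*I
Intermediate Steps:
y(L, u) = 9 - sqrt(160 + L)/2 (y(L, u) = 9 - sqrt(L + 160)/2 = 9 - sqrt(160 + L)/2)
65183 + y(-606, -78) = 65183 + (9 - sqrt(160 - 606)/2) = 65183 + (9 - I*sqrt(446)/2) = 65192 - I*sqrt(446)/2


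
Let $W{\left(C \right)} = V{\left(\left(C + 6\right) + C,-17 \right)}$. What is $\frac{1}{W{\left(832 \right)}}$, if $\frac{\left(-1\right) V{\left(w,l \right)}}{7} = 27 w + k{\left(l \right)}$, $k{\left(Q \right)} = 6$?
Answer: $- \frac{1}{315672} \approx -3.1678 \cdot 10^{-6}$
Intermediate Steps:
$V{\left(w,l \right)} = -42 - 189 w$ ($V{\left(w,l \right)} = - 7 \left(27 w + 6\right) = - 7 \left(6 + 27 w\right) = -42 - 189 w$)
$W{\left(C \right)} = -1176 - 378 C$ ($W{\left(C \right)} = -42 - 189 \left(\left(C + 6\right) + C\right) = -42 - 189 \left(\left(6 + C\right) + C\right) = -42 - 189 \left(6 + 2 C\right) = -42 - \left(1134 + 378 C\right) = -1176 - 378 C$)
$\frac{1}{W{\left(832 \right)}} = \frac{1}{-1176 - 314496} = \frac{1}{-315672} = - \frac{1}{315672}$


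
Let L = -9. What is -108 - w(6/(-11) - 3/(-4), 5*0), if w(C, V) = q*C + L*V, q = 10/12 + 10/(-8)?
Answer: -18993/176 ≈ -107.91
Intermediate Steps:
q = -5/12 (q = 10*(1/12) + 10*(-⅛) = ⅚ - 5/4 = -5/12 ≈ -0.41667)
w(C, V) = -9*V - 5*C/12 (w(C, V) = -5*C/12 - 9*V = -9*V - 5*C/12)
-108 - w(6/(-11) - 3/(-4), 5*0) = -108 - (-45*0 - 5*(6/(-11) - 3/(-4))/12) = -108 - (-9*0 - 5*(6*(-1/11) - 3*(-¼))/12) = -108 - (0 - 5*(-6/11 + ¾)/12) = -108 - (0 - 5/12*9/44) = -108 - (0 - 15/176) = -108 - 1*(-15/176) = -108 + 15/176 = -18993/176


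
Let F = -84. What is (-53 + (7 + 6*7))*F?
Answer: 336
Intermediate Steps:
(-53 + (7 + 6*7))*F = (-53 + (7 + 6*7))*(-84) = (-53 + (7 + 42))*(-84) = (-53 + 49)*(-84) = -4*(-84) = 336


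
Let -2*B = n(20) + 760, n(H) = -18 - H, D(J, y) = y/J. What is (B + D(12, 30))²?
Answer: 514089/4 ≈ 1.2852e+5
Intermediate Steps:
B = -361 (B = -((-18 - 1*20) + 760)/2 = -((-18 - 20) + 760)/2 = -(-38 + 760)/2 = -½*722 = -361)
(B + D(12, 30))² = (-361 + 30/12)² = (-361 + 30*(1/12))² = (-361 + 5/2)² = (-717/2)² = 514089/4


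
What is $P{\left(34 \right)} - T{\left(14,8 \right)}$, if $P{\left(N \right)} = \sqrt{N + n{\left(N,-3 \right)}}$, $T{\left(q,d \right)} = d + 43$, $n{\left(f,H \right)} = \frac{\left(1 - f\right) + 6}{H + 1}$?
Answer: $-51 + \frac{\sqrt{190}}{2} \approx -44.108$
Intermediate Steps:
$n{\left(f,H \right)} = \frac{7 - f}{1 + H}$
$T{\left(q,d \right)} = 43 + d$
$P{\left(N \right)} = \sqrt{- \frac{7}{2} + \frac{3 N}{2}}$ ($P{\left(N \right)} = \sqrt{N + \frac{7 - N}{1 - 3}} = \sqrt{N + \frac{7 - N}{-2}} = \sqrt{N - \frac{7 - N}{2}} = \sqrt{N + \left(- \frac{7}{2} + \frac{N}{2}\right)} = \sqrt{- \frac{7}{2} + \frac{3 N}{2}}$)
$P{\left(34 \right)} - T{\left(14,8 \right)} = \frac{\sqrt{-14 + 6 \cdot 34}}{2} - \left(43 + 8\right) = \frac{\sqrt{-14 + 204}}{2} - 51 = \frac{\sqrt{190}}{2} - 51 = -51 + \frac{\sqrt{190}}{2}$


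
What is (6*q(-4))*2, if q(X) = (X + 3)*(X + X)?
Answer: 96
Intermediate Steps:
q(X) = 2*X*(3 + X) (q(X) = (3 + X)*(2*X) = 2*X*(3 + X))
(6*q(-4))*2 = (6*(2*(-4)*(3 - 4)))*2 = (6*(2*(-4)*(-1)))*2 = (6*8)*2 = 48*2 = 96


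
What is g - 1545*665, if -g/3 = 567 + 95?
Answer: -1029411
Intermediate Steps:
g = -1986 (g = -3*(567 + 95) = -3*662 = -1986)
g - 1545*665 = -1986 - 1545*665 = -1986 - 1027425 = -1029411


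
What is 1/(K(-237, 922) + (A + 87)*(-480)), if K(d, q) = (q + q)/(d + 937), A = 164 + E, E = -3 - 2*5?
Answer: -175/19991539 ≈ -8.7537e-6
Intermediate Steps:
E = -13 (E = -3 - 10 = -13)
A = 151 (A = 164 - 13 = 151)
K(d, q) = 2*q/(937 + d) (K(d, q) = (2*q)/(937 + d) = 2*q/(937 + d))
1/(K(-237, 922) + (A + 87)*(-480)) = 1/(2*922/(937 - 237) + (151 + 87)*(-480)) = 1/(2*922/700 + 238*(-480)) = 1/(2*922*(1/700) - 114240) = 1/(461/175 - 114240) = 1/(-19991539/175) = -175/19991539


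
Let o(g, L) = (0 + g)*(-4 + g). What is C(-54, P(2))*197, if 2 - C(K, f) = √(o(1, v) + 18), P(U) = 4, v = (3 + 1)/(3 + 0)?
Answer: 394 - 197*√15 ≈ -368.98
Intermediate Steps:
v = 4/3 ≈ 1.3333
o(g, L) = g*(-4 + g)
C(K, f) = 2 - √15 (C(K, f) = 2 - √(1*(-4 + 1) + 18) = 2 - √(1*(-3) + 18) = 2 - √(-3 + 18) = 2 - √15)
C(-54, P(2))*197 = (2 - √15)*197 = 394 - 197*√15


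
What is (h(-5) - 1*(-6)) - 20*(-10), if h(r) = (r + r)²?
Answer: 306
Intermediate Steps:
h(r) = 4*r² (h(r) = (2*r)² = 4*r²)
(h(-5) - 1*(-6)) - 20*(-10) = (4*(-5)² - 1*(-6)) - 20*(-10) = (4*25 + 6) + 200 = (100 + 6) + 200 = 106 + 200 = 306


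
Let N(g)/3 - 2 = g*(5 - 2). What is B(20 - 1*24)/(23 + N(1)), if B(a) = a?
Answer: -2/19 ≈ -0.10526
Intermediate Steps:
N(g) = 6 + 9*g (N(g) = 6 + 3*(g*(5 - 2)) = 6 + 3*(g*3) = 6 + 3*(3*g) = 6 + 9*g)
B(20 - 1*24)/(23 + N(1)) = (20 - 1*24)/(23 + (6 + 9*1)) = (20 - 24)/(23 + (6 + 9)) = -4/(23 + 15) = -4/38 = (1/38)*(-4) = -2/19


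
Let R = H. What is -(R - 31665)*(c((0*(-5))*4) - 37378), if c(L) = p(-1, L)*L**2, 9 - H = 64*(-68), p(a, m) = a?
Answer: -1020568912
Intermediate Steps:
H = 4361 (H = 9 - 64*(-68) = 9 - 1*(-4352) = 9 + 4352 = 4361)
c(L) = -L**2
R = 4361
-(R - 31665)*(c((0*(-5))*4) - 37378) = -(4361 - 31665)*(-((0*(-5))*4)**2 - 37378) = -(-27304)*(-(0*4)**2 - 37378) = -(-27304)*(-1*0**2 - 37378) = -(-27304)*(-1*0 - 37378) = -(-27304)*(0 - 37378) = -(-27304)*(-37378) = -1*1020568912 = -1020568912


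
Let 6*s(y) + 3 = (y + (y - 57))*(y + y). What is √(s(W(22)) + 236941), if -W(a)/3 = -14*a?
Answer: √3154274/2 ≈ 888.01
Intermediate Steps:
W(a) = 42*a (W(a) = -(-42)*a = 42*a)
s(y) = -½ + y*(-57 + 2*y)/3 (s(y) = -½ + ((y + (y - 57))*(y + y))/6 = -½ + ((y + (-57 + y))*(2*y))/6 = -½ + ((-57 + 2*y)*(2*y))/6 = -½ + (2*y*(-57 + 2*y))/6 = -½ + y*(-57 + 2*y)/3)
√(s(W(22)) + 236941) = √((-½ - 798*22 + 2*(42*22)²/3) + 236941) = √((-½ - 19*924 + (⅔)*924²) + 236941) = √((-½ - 17556 + (⅔)*853776) + 236941) = √((-½ - 17556 + 569184) + 236941) = √(1103255/2 + 236941) = √(1577137/2) = √3154274/2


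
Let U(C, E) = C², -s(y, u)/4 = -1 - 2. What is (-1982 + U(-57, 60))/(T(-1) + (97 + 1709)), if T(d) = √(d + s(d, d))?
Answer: 2288202/3261625 - 1267*√11/3261625 ≈ 0.70026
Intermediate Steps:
s(y, u) = 12 (s(y, u) = -4*(-1 - 2) = -4*(-3) = 12)
T(d) = √(12 + d) (T(d) = √(d + 12) = √(12 + d))
(-1982 + U(-57, 60))/(T(-1) + (97 + 1709)) = (-1982 + (-57)²)/(√(12 - 1) + (97 + 1709)) = (-1982 + 3249)/(√11 + 1806) = 1267/(1806 + √11)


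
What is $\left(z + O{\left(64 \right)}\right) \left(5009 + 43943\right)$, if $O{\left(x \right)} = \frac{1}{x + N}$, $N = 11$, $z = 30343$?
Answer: $\frac{111401339152}{75} \approx 1.4854 \cdot 10^{9}$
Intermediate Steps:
$O{\left(x \right)} = \frac{1}{11 + x}$ ($O{\left(x \right)} = \frac{1}{x + 11} = \frac{1}{11 + x}$)
$\left(z + O{\left(64 \right)}\right) \left(5009 + 43943\right) = \left(30343 + \frac{1}{11 + 64}\right) \left(5009 + 43943\right) = \left(30343 + \frac{1}{75}\right) 48952 = \frac{2275726}{75} \cdot 48952 = \frac{111401339152}{75}$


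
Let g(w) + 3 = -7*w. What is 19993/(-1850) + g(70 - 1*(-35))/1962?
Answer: -2255087/201650 ≈ -11.183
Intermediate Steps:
g(w) = -3 - 7*w
19993/(-1850) + g(70 - 1*(-35))/1962 = 19993/(-1850) + (-3 - 7*(70 - 1*(-35)))/1962 = 19993*(-1/1850) + (-3 - 7*(70 + 35))*(1/1962) = -19993/1850 + (-3 - 7*105)*(1/1962) = -19993/1850 + (-3 - 735)*(1/1962) = -19993/1850 - 738*1/1962 = -19993/1850 - 41/109 = -2255087/201650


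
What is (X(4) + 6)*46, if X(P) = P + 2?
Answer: 552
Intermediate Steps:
X(P) = 2 + P
(X(4) + 6)*46 = ((2 + 4) + 6)*46 = (6 + 6)*46 = 12*46 = 552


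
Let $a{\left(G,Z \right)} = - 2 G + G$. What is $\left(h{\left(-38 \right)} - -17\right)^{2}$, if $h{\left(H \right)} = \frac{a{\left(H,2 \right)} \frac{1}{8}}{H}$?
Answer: $\frac{18225}{64} \approx 284.77$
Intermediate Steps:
$a{\left(G,Z \right)} = - G$
$h{\left(H \right)} = - \frac{1}{8}$ ($h{\left(H \right)} = \frac{- H \frac{1}{8}}{H} = \frac{\left(- \frac{1}{8}\right) H}{H} = - \frac{1}{8}$)
$\left(h{\left(-38 \right)} - -17\right)^{2} = \left(- \frac{1}{8} - -17\right)^{2} = \left(- \frac{1}{8} + \left(-295 + 312\right)\right)^{2} = \left(- \frac{1}{8} + 17\right)^{2} = \left(\frac{135}{8}\right)^{2} = \frac{18225}{64}$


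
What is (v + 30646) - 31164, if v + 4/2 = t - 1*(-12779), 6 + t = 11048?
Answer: 23301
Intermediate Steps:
t = 11042 (t = -6 + 11048 = 11042)
v = 23819 (v = -2 + (11042 - 1*(-12779)) = -2 + (11042 + 12779) = -2 + 23821 = 23819)
(v + 30646) - 31164 = (23819 + 30646) - 31164 = 54465 - 31164 = 23301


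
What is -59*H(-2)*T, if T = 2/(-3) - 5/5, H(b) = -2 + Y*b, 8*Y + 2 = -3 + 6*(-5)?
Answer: 2655/4 ≈ 663.75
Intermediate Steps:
Y = -35/8 (Y = -¼ + (-3 + 6*(-5))/8 = -¼ + (-3 - 30)/8 = -¼ + (⅛)*(-33) = -¼ - 33/8 = -35/8 ≈ -4.3750)
H(b) = -2 - 35*b/8
T = -5/3 (T = 2*(-⅓) - 5*⅕ = -⅔ - 1 = -5/3 ≈ -1.6667)
-59*H(-2)*T = -59*(-2 - 35/8*(-2))*(-5)/3 = -59*(-2 + 35/4)*(-5)/3 = -1593*(-5)/(4*3) = -59*(-45/4) = 2655/4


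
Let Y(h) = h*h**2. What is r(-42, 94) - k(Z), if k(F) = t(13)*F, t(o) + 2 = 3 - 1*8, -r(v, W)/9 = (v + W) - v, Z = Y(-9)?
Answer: -5949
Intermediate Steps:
Y(h) = h**3
Z = -729 (Z = (-9)**3 = -729)
r(v, W) = -9*W (r(v, W) = -9*((v + W) - v) = -9*((W + v) - v) = -9*W)
t(o) = -7 (t(o) = -2 + (3 - 1*8) = -2 + (3 - 8) = -2 - 5 = -7)
k(F) = -7*F
r(-42, 94) - k(Z) = -9*94 - (-7)*(-729) = -846 - 1*5103 = -846 - 5103 = -5949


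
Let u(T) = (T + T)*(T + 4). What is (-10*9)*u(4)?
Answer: -5760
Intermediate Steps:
u(T) = 2*T*(4 + T) (u(T) = (2*T)*(4 + T) = 2*T*(4 + T))
(-10*9)*u(4) = (-10*9)*(2*4*(4 + 4)) = -180*4*8 = -90*64 = -5760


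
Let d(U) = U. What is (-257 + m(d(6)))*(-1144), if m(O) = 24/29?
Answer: 8498776/29 ≈ 2.9306e+5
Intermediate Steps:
m(O) = 24/29 (m(O) = 24*(1/29) = 24/29)
(-257 + m(d(6)))*(-1144) = (-257 + 24/29)*(-1144) = -7429/29*(-1144) = 8498776/29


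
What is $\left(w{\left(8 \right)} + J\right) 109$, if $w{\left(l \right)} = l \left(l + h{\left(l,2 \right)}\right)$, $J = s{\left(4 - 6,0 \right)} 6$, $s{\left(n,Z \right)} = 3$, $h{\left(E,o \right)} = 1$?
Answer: $9810$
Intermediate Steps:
$J = 18$ ($J = 3 \cdot 6 = 18$)
$w{\left(l \right)} = l \left(1 + l\right)$ ($w{\left(l \right)} = l \left(l + 1\right) = l \left(1 + l\right)$)
$\left(w{\left(8 \right)} + J\right) 109 = \left(8 \left(1 + 8\right) + 18\right) 109 = \left(8 \cdot 9 + 18\right) 109 = \left(72 + 18\right) 109 = 90 \cdot 109 = 9810$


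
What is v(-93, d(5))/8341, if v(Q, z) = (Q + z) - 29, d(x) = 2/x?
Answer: -32/2195 ≈ -0.014579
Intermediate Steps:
v(Q, z) = -29 + Q + z
v(-93, d(5))/8341 = (-29 - 93 + 2/5)/8341 = (-29 - 93 + 2*(1/5))*(1/8341) = (-29 - 93 + 2/5)*(1/8341) = -608/5*1/8341 = -32/2195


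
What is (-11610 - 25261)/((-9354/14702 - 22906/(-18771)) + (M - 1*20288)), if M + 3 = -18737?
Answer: 5087667831891/5385222226349 ≈ 0.94475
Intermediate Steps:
M = -18740 (M = -3 - 18737 = -18740)
(-11610 - 25261)/((-9354/14702 - 22906/(-18771)) + (M - 1*20288)) = (-11610 - 25261)/((-9354/14702 - 22906/(-18771)) + (-18740 - 1*20288)) = -36871/((-9354*1/14702 - 22906*(-1/18771)) + (-18740 - 20288)) = -36871/((-4677/7351 + 22906/18771) - 39028) = -36871/(80590039/137985621 - 39028) = -36871/(-5385222226349/137985621) = -36871*(-137985621/5385222226349) = 5087667831891/5385222226349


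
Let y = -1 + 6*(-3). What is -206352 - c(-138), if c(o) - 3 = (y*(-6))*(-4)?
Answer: -205899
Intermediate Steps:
y = -19 (y = -1 - 18 = -19)
c(o) = -453 (c(o) = 3 - 19*(-6)*(-4) = 3 + 114*(-4) = 3 - 456 = -453)
-206352 - c(-138) = -206352 - 1*(-453) = -206352 + 453 = -205899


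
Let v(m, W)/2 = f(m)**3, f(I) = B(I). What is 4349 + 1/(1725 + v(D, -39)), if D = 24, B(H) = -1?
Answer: 7493328/1723 ≈ 4349.0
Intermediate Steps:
f(I) = -1
v(m, W) = -2 (v(m, W) = 2*(-1)**3 = 2*(-1) = -2)
4349 + 1/(1725 + v(D, -39)) = 4349 + 1/(1725 - 2) = 4349 + 1/1723 = 7493328/1723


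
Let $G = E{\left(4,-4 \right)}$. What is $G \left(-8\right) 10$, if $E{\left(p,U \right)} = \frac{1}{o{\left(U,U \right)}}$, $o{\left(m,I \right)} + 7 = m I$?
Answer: $- \frac{80}{9} \approx -8.8889$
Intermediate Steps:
$o{\left(m,I \right)} = -7 + I m$ ($o{\left(m,I \right)} = -7 + m I = -7 + I m$)
$E{\left(p,U \right)} = \frac{1}{-7 + U^{2}}$ ($E{\left(p,U \right)} = \frac{1}{-7 + U U} = \frac{1}{-7 + U^{2}}$)
$G = \frac{1}{9}$ ($G = \frac{1}{-7 + \left(-4\right)^{2}} = \frac{1}{-7 + 16} = \frac{1}{9} \approx 0.11111$)
$G \left(-8\right) 10 = \frac{1}{9} \left(-8\right) 10 = \left(- \frac{8}{9}\right) 10 = - \frac{80}{9}$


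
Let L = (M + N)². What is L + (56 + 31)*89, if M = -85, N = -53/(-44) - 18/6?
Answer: 29575209/1936 ≈ 15276.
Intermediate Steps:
N = -79/44 (N = -53*(-1/44) - 18*⅙ = 53/44 - 3 = -79/44 ≈ -1.7955)
L = 14584761/1936 (L = (-85 - 79/44)² = (-3819/44)² = 14584761/1936 ≈ 7533.5)
L + (56 + 31)*89 = 14584761/1936 + (56 + 31)*89 = 14584761/1936 + 87*89 = 14584761/1936 + 7743 = 29575209/1936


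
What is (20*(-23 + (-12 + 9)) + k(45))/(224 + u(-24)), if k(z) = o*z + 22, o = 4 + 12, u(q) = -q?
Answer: 111/124 ≈ 0.89516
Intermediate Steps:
o = 16
k(z) = 22 + 16*z (k(z) = 16*z + 22 = 22 + 16*z)
(20*(-23 + (-12 + 9)) + k(45))/(224 + u(-24)) = (20*(-23 + (-12 + 9)) + (22 + 16*45))/(224 - 1*(-24)) = (20*(-23 - 3) + (22 + 720))/(224 + 24) = (20*(-26) + 742)/248 = (-520 + 742)*(1/248) = 222*(1/248) = 111/124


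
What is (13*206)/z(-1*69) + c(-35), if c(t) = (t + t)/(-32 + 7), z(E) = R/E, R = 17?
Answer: -923672/85 ≈ -10867.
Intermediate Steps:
z(E) = 17/E
c(t) = -2*t/25 (c(t) = (2*t)/(-25) = (2*t)*(-1/25) = -2*t/25)
(13*206)/z(-1*69) + c(-35) = (13*206)/((17/((-1*69)))) - 2/25*(-35) = 2678/((17/(-69))) + 14/5 = 2678/((17*(-1/69))) + 14/5 = 2678/(-17/69) + 14/5 = 2678*(-69/17) + 14/5 = -184782/17 + 14/5 = -923672/85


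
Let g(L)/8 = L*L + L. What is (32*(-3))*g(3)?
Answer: -9216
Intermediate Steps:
g(L) = 8*L + 8*L² (g(L) = 8*(L*L + L) = 8*(L² + L) = 8*(L + L²) = 8*L + 8*L²)
(32*(-3))*g(3) = (32*(-3))*(8*3*(1 + 3)) = -768*3*4 = -96*96 = -9216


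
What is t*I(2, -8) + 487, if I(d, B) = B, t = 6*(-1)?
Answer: 535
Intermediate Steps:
t = -6
t*I(2, -8) + 487 = -6*(-8) + 487 = 48 + 487 = 535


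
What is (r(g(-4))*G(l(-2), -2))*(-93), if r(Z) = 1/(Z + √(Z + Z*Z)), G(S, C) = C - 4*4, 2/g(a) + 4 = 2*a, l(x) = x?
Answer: -1674 - 1674*I*√5 ≈ -1674.0 - 3743.2*I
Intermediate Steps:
g(a) = 2/(-4 + 2*a)
G(S, C) = -16 + C (G(S, C) = C - 16 = -16 + C)
r(Z) = 1/(Z + √(Z + Z²))
(r(g(-4))*G(l(-2), -2))*(-93) = ((-16 - 2)/(1/(-2 - 4) + √((1 + 1/(-2 - 4))/(-2 - 4))))*(-93) = (-18/(1/(-6) + √((1 + 1/(-6))/(-6))))*(-93) = (-18/(-⅙ + √(-(1 - ⅙)/6)))*(-93) = (-18/(-⅙ + √(-⅙*⅚)))*(-93) = (-18/(-⅙ + √(-5/36)))*(-93) = (-18/(-⅙ + I*√5/6))*(-93) = -18/(-⅙ + I*√5/6)*(-93) = 1674/(-⅙ + I*√5/6)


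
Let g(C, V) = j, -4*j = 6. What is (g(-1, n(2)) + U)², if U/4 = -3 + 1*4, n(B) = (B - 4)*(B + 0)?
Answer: 25/4 ≈ 6.2500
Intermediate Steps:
n(B) = B*(-4 + B) (n(B) = (-4 + B)*B = B*(-4 + B))
j = -3/2 (j = -¼*6 = -3/2 ≈ -1.5000)
g(C, V) = -3/2
U = 4 (U = 4*(-3 + 1*4) = 4*(-3 + 4) = 4*1 = 4)
(g(-1, n(2)) + U)² = (-3/2 + 4)² = (5/2)² = 25/4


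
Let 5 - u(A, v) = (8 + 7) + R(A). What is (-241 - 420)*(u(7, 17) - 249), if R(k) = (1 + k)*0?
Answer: 171199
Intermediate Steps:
R(k) = 0
u(A, v) = -10 (u(A, v) = 5 - ((8 + 7) + 0) = 5 - (15 + 0) = 5 - 1*15 = 5 - 15 = -10)
(-241 - 420)*(u(7, 17) - 249) = (-241 - 420)*(-10 - 249) = -661*(-259) = 171199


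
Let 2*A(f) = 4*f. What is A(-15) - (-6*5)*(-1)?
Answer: -60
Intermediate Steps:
A(f) = 2*f (A(f) = (4*f)/2 = 2*f)
A(-15) - (-6*5)*(-1) = 2*(-15) - (-6*5)*(-1) = -30 - (-30)*(-1) = -30 - 1*30 = -30 - 30 = -60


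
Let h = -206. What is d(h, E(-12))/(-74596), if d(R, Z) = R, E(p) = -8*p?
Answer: 103/37298 ≈ 0.0027615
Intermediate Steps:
d(h, E(-12))/(-74596) = -206/(-74596) = -206*(-1/74596) = 103/37298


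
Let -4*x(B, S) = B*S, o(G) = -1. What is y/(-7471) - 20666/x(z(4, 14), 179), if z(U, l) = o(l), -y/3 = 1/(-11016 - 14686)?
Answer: -15873111686825/34371515918 ≈ -461.81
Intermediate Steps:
y = 3/25702 (y = -3/(-11016 - 14686) = -3/(-25702) = -3*(-1/25702) = 3/25702 ≈ 0.00011672)
z(U, l) = -1
x(B, S) = -B*S/4
y/(-7471) - 20666/x(z(4, 14), 179) = (3/25702)/(-7471) - 20666/((-1/4*(-1)*179)) = (3/25702)*(-1/7471) - 20666/179/4 = -3/192019642 - 20666*4/179 = -3/192019642 - 82664/179 = -15873111686825/34371515918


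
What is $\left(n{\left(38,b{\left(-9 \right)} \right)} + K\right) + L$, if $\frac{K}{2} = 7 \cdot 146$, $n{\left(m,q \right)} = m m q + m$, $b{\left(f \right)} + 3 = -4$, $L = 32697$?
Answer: $24671$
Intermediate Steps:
$b{\left(f \right)} = -7$ ($b{\left(f \right)} = -3 - 4 = -7$)
$n{\left(m,q \right)} = m + q m^{2}$ ($n{\left(m,q \right)} = m^{2} q + m = q m^{2} + m = m + q m^{2}$)
$K = 2044$ ($K = 2 \cdot 7 \cdot 146 = 2 \cdot 1022 = 2044$)
$\left(n{\left(38,b{\left(-9 \right)} \right)} + K\right) + L = \left(38 \left(1 + 38 \left(-7\right)\right) + 2044\right) + 32697 = \left(38 \left(1 - 266\right) + 2044\right) + 32697 = \left(38 \left(-265\right) + 2044\right) + 32697 = \left(-10070 + 2044\right) + 32697 = -8026 + 32697 = 24671$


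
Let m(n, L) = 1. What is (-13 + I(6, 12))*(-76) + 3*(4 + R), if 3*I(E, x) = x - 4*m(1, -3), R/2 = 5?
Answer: 2482/3 ≈ 827.33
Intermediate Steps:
R = 10 (R = 2*5 = 10)
I(E, x) = -4/3 + x/3 (I(E, x) = (x - 4*1)/3 = (x - 4)/3 = (-4 + x)/3 = -4/3 + x/3)
(-13 + I(6, 12))*(-76) + 3*(4 + R) = (-13 + (-4/3 + (⅓)*12))*(-76) + 3*(4 + 10) = (-13 + (-4/3 + 4))*(-76) + 3*14 = (-13 + 8/3)*(-76) + 42 = -31/3*(-76) + 42 = 2356/3 + 42 = 2482/3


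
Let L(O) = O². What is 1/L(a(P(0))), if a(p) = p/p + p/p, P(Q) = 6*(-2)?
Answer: ¼ ≈ 0.25000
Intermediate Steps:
P(Q) = -12
a(p) = 2 (a(p) = 1 + 1 = 2)
1/L(a(P(0))) = 1/(2²) = 1/4 = ¼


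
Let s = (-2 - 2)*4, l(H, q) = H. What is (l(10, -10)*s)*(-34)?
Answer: 5440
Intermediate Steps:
s = -16 (s = -4*4 = -16)
(l(10, -10)*s)*(-34) = (10*(-16))*(-34) = -160*(-34) = 5440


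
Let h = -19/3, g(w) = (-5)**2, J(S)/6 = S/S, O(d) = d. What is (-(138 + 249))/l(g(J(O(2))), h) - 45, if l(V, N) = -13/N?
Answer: -3036/13 ≈ -233.54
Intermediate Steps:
J(S) = 6 (J(S) = 6*(S/S) = 6*1 = 6)
g(w) = 25
h = -19/3 (h = -19*1/3 = -19/3 ≈ -6.3333)
(-(138 + 249))/l(g(J(O(2))), h) - 45 = (-(138 + 249))/((-13/(-19/3))) - 45 = (-1*387)/((-13*(-3/19))) - 45 = -387/39/19 - 45 = -387*19/39 - 45 = -2451/13 - 45 = -3036/13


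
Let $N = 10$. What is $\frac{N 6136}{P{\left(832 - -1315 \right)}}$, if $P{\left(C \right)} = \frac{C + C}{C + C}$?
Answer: $61360$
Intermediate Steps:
$P{\left(C \right)} = 1$ ($P{\left(C \right)} = \frac{2 C}{2 C} = 2 C \frac{1}{2 C} = 1$)
$\frac{N 6136}{P{\left(832 - -1315 \right)}} = \frac{10 \cdot 6136}{1} = 61360 \cdot 1 = 61360$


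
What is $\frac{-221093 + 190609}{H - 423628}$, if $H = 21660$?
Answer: $\frac{7621}{100492} \approx 0.075837$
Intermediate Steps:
$\frac{-221093 + 190609}{H - 423628} = \frac{-221093 + 190609}{21660 - 423628} = - \frac{30484}{-401968} = \left(-30484\right) \left(- \frac{1}{401968}\right) = \frac{7621}{100492}$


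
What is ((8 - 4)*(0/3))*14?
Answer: 0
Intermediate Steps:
((8 - 4)*(0/3))*14 = (4*(0*(⅓)))*14 = (4*0)*14 = 0*14 = 0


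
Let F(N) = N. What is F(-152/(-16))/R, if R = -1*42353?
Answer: -19/84706 ≈ -0.00022431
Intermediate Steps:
R = -42353
F(-152/(-16))/R = -152/(-16)/(-42353) = -152*(-1/16)*(-1/42353) = (19/2)*(-1/42353) = -19/84706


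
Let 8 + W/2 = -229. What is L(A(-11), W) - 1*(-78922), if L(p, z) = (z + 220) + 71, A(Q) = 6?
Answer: 78739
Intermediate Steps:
W = -474 (W = -16 + 2*(-229) = -16 - 458 = -474)
L(p, z) = 291 + z (L(p, z) = (220 + z) + 71 = 291 + z)
L(A(-11), W) - 1*(-78922) = (291 - 474) - 1*(-78922) = -183 + 78922 = 78739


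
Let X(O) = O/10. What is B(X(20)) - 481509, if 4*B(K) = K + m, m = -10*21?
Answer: -481561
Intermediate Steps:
X(O) = O/10 (X(O) = O*(⅒) = O/10)
m = -210
B(K) = -105/2 + K/4 (B(K) = (K - 210)/4 = (-210 + K)/4 = -105/2 + K/4)
B(X(20)) - 481509 = (-105/2 + ((⅒)*20)/4) - 481509 = (-105/2 + (¼)*2) - 481509 = (-105/2 + ½) - 481509 = -52 - 481509 = -481561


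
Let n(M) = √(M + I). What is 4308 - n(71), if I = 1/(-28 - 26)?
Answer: 4308 - √22998/18 ≈ 4299.6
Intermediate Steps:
I = -1/54 (I = 1/(-54) = -1/54 ≈ -0.018519)
n(M) = √(-1/54 + M) (n(M) = √(M - 1/54) = √(-1/54 + M))
4308 - n(71) = 4308 - √(-6 + 324*71)/18 = 4308 - √(-6 + 23004)/18 = 4308 - √22998/18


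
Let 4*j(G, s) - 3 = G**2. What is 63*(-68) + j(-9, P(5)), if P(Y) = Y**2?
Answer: -4263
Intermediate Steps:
j(G, s) = 3/4 + G**2/4
63*(-68) + j(-9, P(5)) = 63*(-68) + (3/4 + (1/4)*(-9)**2) = -4284 + (3/4 + (1/4)*81) = -4284 + (3/4 + 81/4) = -4284 + 21 = -4263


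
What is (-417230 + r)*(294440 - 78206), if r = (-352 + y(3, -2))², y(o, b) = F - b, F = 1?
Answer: -63881794386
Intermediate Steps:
y(o, b) = 1 - b
r = 121801 (r = (-352 + (1 - 1*(-2)))² = (-352 + (1 + 2))² = (-352 + 3)² = (-349)² = 121801)
(-417230 + r)*(294440 - 78206) = (-417230 + 121801)*(294440 - 78206) = -295429*216234 = -63881794386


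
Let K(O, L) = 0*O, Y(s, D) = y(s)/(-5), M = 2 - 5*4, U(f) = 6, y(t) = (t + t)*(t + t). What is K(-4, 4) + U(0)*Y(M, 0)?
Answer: -7776/5 ≈ -1555.2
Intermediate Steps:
y(t) = 4*t**2 (y(t) = (2*t)*(2*t) = 4*t**2)
M = -18 (M = 2 - 20 = -18)
Y(s, D) = -4*s**2/5 (Y(s, D) = (4*s**2)/(-5) = (4*s**2)*(-1/5) = -4*s**2/5)
K(O, L) = 0
K(-4, 4) + U(0)*Y(M, 0) = 0 + 6*(-4/5*(-18)**2) = 0 + 6*(-4/5*324) = 0 + 6*(-1296/5) = 0 - 7776/5 = -7776/5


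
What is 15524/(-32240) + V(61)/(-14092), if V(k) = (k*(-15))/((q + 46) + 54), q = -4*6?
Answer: -79791251/166003760 ≈ -0.48066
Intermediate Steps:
q = -24
V(k) = -15*k/76 (V(k) = (k*(-15))/((-24 + 46) + 54) = (-15*k)/(22 + 54) = -15*k/76)
15524/(-32240) + V(61)/(-14092) = 15524/(-32240) - 15/76*61/(-14092) = 15524*(-1/32240) - 915/76*(-1/14092) = -3881/8060 + 915/1070992 = -79791251/166003760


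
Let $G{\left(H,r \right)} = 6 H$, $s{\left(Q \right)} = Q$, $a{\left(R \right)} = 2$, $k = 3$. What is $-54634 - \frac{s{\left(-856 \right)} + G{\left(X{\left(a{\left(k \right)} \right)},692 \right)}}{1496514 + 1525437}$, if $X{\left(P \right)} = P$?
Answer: $- \frac{165101270090}{3021951} \approx -54634.0$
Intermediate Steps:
$-54634 - \frac{s{\left(-856 \right)} + G{\left(X{\left(a{\left(k \right)} \right)},692 \right)}}{1496514 + 1525437} = -54634 - \frac{-856 + 6 \cdot 2}{1496514 + 1525437} = -54634 - \frac{-856 + 12}{3021951} = -54634 - \left(-844\right) \frac{1}{3021951} = -54634 - - \frac{844}{3021951} = -54634 + \frac{844}{3021951} = - \frac{165101270090}{3021951}$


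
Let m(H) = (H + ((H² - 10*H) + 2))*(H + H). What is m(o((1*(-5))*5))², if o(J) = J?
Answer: 1814760000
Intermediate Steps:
m(H) = 2*H*(2 + H² - 9*H) (m(H) = (H + (2 + H² - 10*H))*(2*H) = (2 + H² - 9*H)*(2*H) = 2*H*(2 + H² - 9*H))
m(o((1*(-5))*5))² = (2*((1*(-5))*5)*(2 + ((1*(-5))*5)² - 9*1*(-5)*5))² = (2*(-5*5)*(2 + (-5*5)² - (-45)*5))² = (2*(-25)*(2 + (-25)² - 9*(-25)))² = (2*(-25)*(2 + 625 + 225))² = (2*(-25)*852)² = (-42600)² = 1814760000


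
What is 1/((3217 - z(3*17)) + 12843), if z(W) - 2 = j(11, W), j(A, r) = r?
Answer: 1/16007 ≈ 6.2473e-5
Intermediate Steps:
z(W) = 2 + W
1/((3217 - z(3*17)) + 12843) = 1/((3217 - (2 + 3*17)) + 12843) = 1/((3217 - (2 + 51)) + 12843) = 1/((3217 - 1*53) + 12843) = 1/((3217 - 53) + 12843) = 1/(3164 + 12843) = 1/16007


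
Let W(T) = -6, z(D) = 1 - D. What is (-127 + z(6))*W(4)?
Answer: 792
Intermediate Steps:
(-127 + z(6))*W(4) = (-127 + (1 - 1*6))*(-6) = (-127 + (1 - 6))*(-6) = (-127 - 5)*(-6) = -132*(-6) = 792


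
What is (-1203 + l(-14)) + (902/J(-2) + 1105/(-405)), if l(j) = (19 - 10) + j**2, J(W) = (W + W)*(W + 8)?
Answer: -336413/324 ≈ -1038.3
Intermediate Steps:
J(W) = 2*W*(8 + W) (J(W) = (2*W)*(8 + W) = 2*W*(8 + W))
l(j) = 9 + j**2
(-1203 + l(-14)) + (902/J(-2) + 1105/(-405)) = (-1203 + (9 + (-14)**2)) + (902/((2*(-2)*(8 - 2))) + 1105/(-405)) = (-1203 + (9 + 196)) + (902/((2*(-2)*6)) + 1105*(-1/405)) = (-1203 + 205) + (902/(-24) - 221/81) = -998 + (902*(-1/24) - 221/81) = -998 + (-451/12 - 221/81) = -998 - 13061/324 = -336413/324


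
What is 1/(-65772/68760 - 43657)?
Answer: -1910/83386697 ≈ -2.2905e-5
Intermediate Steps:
1/(-65772/68760 - 43657) = 1/(-65772*1/68760 - 43657) = 1/(-1827/1910 - 43657) = 1/(-83386697/1910) = -1910/83386697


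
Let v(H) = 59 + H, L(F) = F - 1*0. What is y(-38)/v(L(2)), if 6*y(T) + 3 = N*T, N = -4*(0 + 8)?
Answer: 1213/366 ≈ 3.3142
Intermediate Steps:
L(F) = F (L(F) = F + 0 = F)
N = -32 (N = -4*8 = -32)
y(T) = -1/2 - 16*T/3 (y(T) = -1/2 + (-32*T)/6 = -1/2 - 16*T/3)
y(-38)/v(L(2)) = (-1/2 - 16/3*(-38))/(59 + 2) = (-1/2 + 608/3)/61 = (1213/6)*(1/61) = 1213/366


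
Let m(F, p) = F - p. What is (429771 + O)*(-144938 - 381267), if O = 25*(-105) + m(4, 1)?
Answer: -224767939545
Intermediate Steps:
O = -2622 (O = 25*(-105) + (4 - 1*1) = -2625 + (4 - 1) = -2625 + 3 = -2622)
(429771 + O)*(-144938 - 381267) = (429771 - 2622)*(-144938 - 381267) = 427149*(-526205) = -224767939545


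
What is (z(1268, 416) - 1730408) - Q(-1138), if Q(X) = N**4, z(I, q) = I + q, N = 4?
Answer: -1728980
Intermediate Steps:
Q(X) = 256 (Q(X) = 4**4 = 256)
(z(1268, 416) - 1730408) - Q(-1138) = ((1268 + 416) - 1730408) - 1*256 = (1684 - 1730408) - 256 = -1728724 - 256 = -1728980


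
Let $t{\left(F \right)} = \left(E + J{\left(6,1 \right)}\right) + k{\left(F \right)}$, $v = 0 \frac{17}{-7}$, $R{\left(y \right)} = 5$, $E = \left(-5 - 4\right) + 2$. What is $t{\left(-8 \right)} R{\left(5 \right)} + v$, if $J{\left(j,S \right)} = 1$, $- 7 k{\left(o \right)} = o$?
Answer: $- \frac{170}{7} \approx -24.286$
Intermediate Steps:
$k{\left(o \right)} = - \frac{o}{7}$
$E = -7$ ($E = -9 + 2 = -7$)
$v = 0$ ($v = 0 \cdot 17 \left(- \frac{1}{7}\right) = 0 \left(- \frac{17}{7}\right) = 0$)
$t{\left(F \right)} = -6 - \frac{F}{7}$ ($t{\left(F \right)} = \left(-7 + 1\right) - \frac{F}{7} = -6 - \frac{F}{7}$)
$t{\left(-8 \right)} R{\left(5 \right)} + v = \left(-6 - - \frac{8}{7}\right) 5 + 0 = \left(-6 + \frac{8}{7}\right) 5 + 0 = \left(- \frac{34}{7}\right) 5 + 0 = - \frac{170}{7} + 0 = - \frac{170}{7}$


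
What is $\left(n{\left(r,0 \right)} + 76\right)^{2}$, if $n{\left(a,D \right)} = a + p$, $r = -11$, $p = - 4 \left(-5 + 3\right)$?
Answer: $5329$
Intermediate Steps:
$p = 8$ ($p = \left(-4\right) \left(-2\right) = 8$)
$n{\left(a,D \right)} = 8 + a$ ($n{\left(a,D \right)} = a + 8 = 8 + a$)
$\left(n{\left(r,0 \right)} + 76\right)^{2} = \left(\left(8 - 11\right) + 76\right)^{2} = \left(-3 + 76\right)^{2} = 73^{2} = 5329$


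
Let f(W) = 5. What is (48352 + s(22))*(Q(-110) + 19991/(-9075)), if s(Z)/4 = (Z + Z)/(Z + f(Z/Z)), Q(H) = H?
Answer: -265899381776/49005 ≈ -5.4260e+6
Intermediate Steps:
s(Z) = 8*Z/(5 + Z) (s(Z) = 4*((Z + Z)/(Z + 5)) = 4*((2*Z)/(5 + Z)) = 4*(2*Z/(5 + Z)) = 8*Z/(5 + Z))
(48352 + s(22))*(Q(-110) + 19991/(-9075)) = (48352 + 8*22/(5 + 22))*(-110 + 19991/(-9075)) = (48352 + 8*22/27)*(-110 + 19991*(-1/9075)) = (48352 + 8*22*(1/27))*(-110 - 19991/9075) = (48352 + 176/27)*(-1018241/9075) = (1305680/27)*(-1018241/9075) = -265899381776/49005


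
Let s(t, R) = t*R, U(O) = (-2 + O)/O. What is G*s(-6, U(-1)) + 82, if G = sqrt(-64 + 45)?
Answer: 82 - 18*I*sqrt(19) ≈ 82.0 - 78.46*I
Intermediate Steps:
U(O) = (-2 + O)/O
G = I*sqrt(19) (G = sqrt(-19) = I*sqrt(19) ≈ 4.3589*I)
s(t, R) = R*t
G*s(-6, U(-1)) + 82 = (I*sqrt(19))*(((-2 - 1)/(-1))*(-6)) + 82 = (I*sqrt(19))*(-1*(-3)*(-6)) + 82 = (I*sqrt(19))*(3*(-6)) + 82 = (I*sqrt(19))*(-18) + 82 = -18*I*sqrt(19) + 82 = 82 - 18*I*sqrt(19)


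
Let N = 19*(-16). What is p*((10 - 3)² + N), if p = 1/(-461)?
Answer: 255/461 ≈ 0.55315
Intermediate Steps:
p = -1/461 ≈ -0.0021692
N = -304
p*((10 - 3)² + N) = -((10 - 3)² - 304)/461 = -(7² - 304)/461 = -(49 - 304)/461 = -1/461*(-255) = 255/461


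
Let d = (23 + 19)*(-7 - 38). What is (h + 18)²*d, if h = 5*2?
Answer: -1481760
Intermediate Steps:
h = 10
d = -1890 (d = 42*(-45) = -1890)
(h + 18)²*d = (10 + 18)²*(-1890) = 28²*(-1890) = 784*(-1890) = -1481760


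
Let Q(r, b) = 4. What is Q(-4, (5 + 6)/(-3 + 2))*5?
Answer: 20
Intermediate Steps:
Q(-4, (5 + 6)/(-3 + 2))*5 = 4*5 = 20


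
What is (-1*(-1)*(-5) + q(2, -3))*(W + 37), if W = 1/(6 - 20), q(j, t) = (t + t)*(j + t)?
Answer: 517/14 ≈ 36.929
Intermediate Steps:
q(j, t) = 2*t*(j + t) (q(j, t) = (2*t)*(j + t) = 2*t*(j + t))
W = -1/14 (W = 1/(-14) = -1/14 ≈ -0.071429)
(-1*(-1)*(-5) + q(2, -3))*(W + 37) = (-1*(-1)*(-5) + 2*(-3)*(2 - 3))*(-1/14 + 37) = (1*(-5) + 2*(-3)*(-1))*(517/14) = (-5 + 6)*(517/14) = 1*(517/14) = 517/14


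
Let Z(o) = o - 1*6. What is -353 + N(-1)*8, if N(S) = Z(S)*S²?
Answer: -409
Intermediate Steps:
Z(o) = -6 + o (Z(o) = o - 6 = -6 + o)
N(S) = S²*(-6 + S) (N(S) = (-6 + S)*S² = S²*(-6 + S))
-353 + N(-1)*8 = -353 + ((-1)²*(-6 - 1))*8 = -353 + (1*(-7))*8 = -353 - 7*8 = -353 - 56 = -409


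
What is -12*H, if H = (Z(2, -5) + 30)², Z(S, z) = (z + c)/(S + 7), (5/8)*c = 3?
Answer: -7279204/675 ≈ -10784.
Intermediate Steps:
c = 24/5 (c = (8/5)*3 = 24/5 ≈ 4.8000)
Z(S, z) = (24/5 + z)/(7 + S) (Z(S, z) = (z + 24/5)/(S + 7) = (24/5 + z)/(7 + S))
H = 1819801/2025 (H = ((24/5 - 5)/(7 + 2) + 30)² = (-⅕/9 + 30)² = ((⅑)*(-⅕) + 30)² = (-1/45 + 30)² = (1349/45)² = 1819801/2025 ≈ 898.67)
-12*H = -12*1819801/2025 = -7279204/675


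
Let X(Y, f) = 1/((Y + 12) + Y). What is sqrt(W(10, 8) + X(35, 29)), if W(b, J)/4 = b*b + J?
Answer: 5*sqrt(116194)/82 ≈ 20.785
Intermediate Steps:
W(b, J) = 4*J + 4*b**2 (W(b, J) = 4*(b*b + J) = 4*(b**2 + J) = 4*(J + b**2) = 4*J + 4*b**2)
X(Y, f) = 1/(12 + 2*Y) (X(Y, f) = 1/((12 + Y) + Y) = 1/(12 + 2*Y))
sqrt(W(10, 8) + X(35, 29)) = sqrt((4*8 + 4*10**2) + 1/(2*(6 + 35))) = sqrt((32 + 4*100) + (1/2)/41) = sqrt((32 + 400) + (1/2)*(1/41)) = sqrt(432 + 1/82) = sqrt(35425/82) = 5*sqrt(116194)/82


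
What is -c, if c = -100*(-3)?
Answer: -300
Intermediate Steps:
c = 300
-c = -1*300 = -300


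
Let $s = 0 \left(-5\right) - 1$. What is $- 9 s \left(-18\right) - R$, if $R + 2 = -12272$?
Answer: $12112$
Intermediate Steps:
$R = -12274$ ($R = -2 - 12272 = -12274$)
$s = -1$ ($s = 0 - 1 = -1$)
$- 9 s \left(-18\right) - R = \left(-9\right) \left(-1\right) \left(-18\right) - -12274 = 9 \left(-18\right) + 12274 = -162 + 12274 = 12112$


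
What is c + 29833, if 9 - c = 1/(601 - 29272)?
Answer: 855599983/28671 ≈ 29842.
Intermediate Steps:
c = 258040/28671 (c = 9 - 1/(601 - 29272) = 9 - 1/(-28671) = 9 - 1*(-1/28671) = 9 + 1/28671 = 258040/28671 ≈ 9.0000)
c + 29833 = 258040/28671 + 29833 = 855599983/28671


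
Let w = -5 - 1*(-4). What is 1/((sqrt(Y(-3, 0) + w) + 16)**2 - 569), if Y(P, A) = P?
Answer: -317/104585 - 64*I/104585 ≈ -0.003031 - 0.00061194*I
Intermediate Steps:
w = -1 (w = -5 + 4 = -1)
1/((sqrt(Y(-3, 0) + w) + 16)**2 - 569) = 1/((sqrt(-3 - 1) + 16)**2 - 569) = 1/((sqrt(-4) + 16)**2 - 569) = 1/((2*I + 16)**2 - 569) = 1/((16 + 2*I)**2 - 569) = 1/(-569 + (16 + 2*I)**2)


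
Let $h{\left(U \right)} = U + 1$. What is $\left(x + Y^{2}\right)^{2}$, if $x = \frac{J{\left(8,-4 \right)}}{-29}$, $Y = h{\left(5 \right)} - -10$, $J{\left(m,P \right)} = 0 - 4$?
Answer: $\frac{55175184}{841} \approx 65607.0$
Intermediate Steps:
$h{\left(U \right)} = 1 + U$
$J{\left(m,P \right)} = -4$
$Y = 16$ ($Y = \left(1 + 5\right) - -10 = 6 + 10 = 16$)
$x = \frac{4}{29}$ ($x = - \frac{4}{-29} = \left(-4\right) \left(- \frac{1}{29}\right) = \frac{4}{29} \approx 0.13793$)
$\left(x + Y^{2}\right)^{2} = \left(\frac{4}{29} + 16^{2}\right)^{2} = \left(\frac{4}{29} + 256\right)^{2} = \left(\frac{7428}{29}\right)^{2} = \frac{55175184}{841}$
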